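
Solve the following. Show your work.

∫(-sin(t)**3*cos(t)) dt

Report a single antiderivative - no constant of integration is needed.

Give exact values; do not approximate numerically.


Step 1. Substitute u = sin(t), turning ∫(-sin(t)**3*cos(t)) dt into ∫(-u**3) du: now ∫(-u**3) du.
Step 2. Evaluate the standard form: now -u**4/4.
Step 3. Substitute back u = sin(t): now -sin(t)**4/4.
Answer: -sin(t)**4/4.


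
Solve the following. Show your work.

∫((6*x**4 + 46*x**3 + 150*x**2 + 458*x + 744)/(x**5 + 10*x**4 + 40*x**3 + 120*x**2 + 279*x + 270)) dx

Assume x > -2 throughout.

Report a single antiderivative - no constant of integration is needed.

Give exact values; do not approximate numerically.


Step 1. Decompose ∫((6*x**4 + 46*x**3 + 150*x**2 + 458*x + 744)/(x**5 + 10*x**4 + 40*x**3 + 120*x**2 + 279*x + 270)) dx by partial fractions, (6*x**4 + 46*x**3 + 150*x**2 + 458*x + 744)/(x**5 + 10*x**4 + 40*x**3 + 120*x**2 + 279*x + 270) = 2/(x**2 + 9) + 1/(x + 5) + 1/(x + 3) + 4/(x + 2): now ∫(4/(x + 2)) dx + ∫(1/(x + 3)) dx + ∫(1/(x + 5)) dx + ∫(2/(x**2 + 9)) dx.
Step 2. Evaluate the standard form [assuming x > -3]: now log(x + 3) + ∫(4/(x + 2)) dx + ∫(1/(x + 5)) dx + ∫(2/(x**2 + 9)) dx.
Step 3. Evaluate the standard form [assuming x > -2]: now 4*log(x + 2) + log(x + 3) + ∫(1/(x + 5)) dx + ∫(2/(x**2 + 9)) dx.
Step 4. Evaluate the standard form [assuming x > -5]: now 4*log(x + 2) + log(x + 3) + log(x + 5) + ∫(2/(x**2 + 9)) dx.
Step 5. Evaluate the standard form: now 4*log(x + 2) + log(x + 3) + log(x + 5) + 2*atan(x/3)/3.
Answer: 4*log(x + 2) + log(x + 3) + log(x + 5) + 2*atan(x/3)/3.


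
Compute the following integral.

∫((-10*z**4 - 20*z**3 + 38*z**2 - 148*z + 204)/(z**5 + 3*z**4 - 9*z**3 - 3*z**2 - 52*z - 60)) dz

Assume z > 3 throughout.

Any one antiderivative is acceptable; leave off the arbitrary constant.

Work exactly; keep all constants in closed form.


Answer: -3*log(z - 3) - 5*log(z + 1) - 2*log(z + 5) + 2*atan(z/2).


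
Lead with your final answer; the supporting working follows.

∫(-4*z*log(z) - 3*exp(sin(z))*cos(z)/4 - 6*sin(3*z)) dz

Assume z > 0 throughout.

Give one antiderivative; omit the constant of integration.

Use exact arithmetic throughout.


The answer is -2*z**2*log(z) + z**2 - 3*exp(sin(z))/4 + 2*cos(3*z).
Step 1. Rewrite: now ∫(-4*z*log(z)) dz + ∫(-3*exp(sin(z))*cos(z)/4) dz + ∫(-6*sin(3*z)) dz.
Step 2. Integrate ∫(-4*z*log(z)) dz by parts with u = log(z), dv = (-4*z) dz, so v = -2*z**2 [assuming z > 0]: now -2*z**2*log(z) + ∫(2*z) dz + ∫(-3*exp(sin(z))*cos(z)/4) dz + ∫(-6*sin(3*z)) dz.
Step 3. Evaluate the standard form: now -2*z**2*log(z) + z**2 + ∫(-3*exp(sin(z))*cos(z)/4) dz + ∫(-6*sin(3*z)) dz.
Step 4. Substitute u = sin(z), turning ∫(-3*exp(sin(z))*cos(z)/4) dz into ∫(-3*exp(u)/4) du: now -2*z**2*log(z) + z**2 + ∫(-3*exp(u)/4) du + ∫(-6*sin(3*z)) dz.
Step 5. Evaluate the standard form: now -2*z**2*log(z) + z**2 - 3*exp(u)/4 + ∫(-6*sin(3*z)) dz.
Step 6. Substitute back u = sin(z): now -2*z**2*log(z) + z**2 - 3*exp(sin(z))/4 + ∫(-6*sin(3*z)) dz.
Step 7. Evaluate the standard form: now -2*z**2*log(z) + z**2 - 3*exp(sin(z))/4 + 2*cos(3*z).
Answer: -2*z**2*log(z) + z**2 - 3*exp(sin(z))/4 + 2*cos(3*z).


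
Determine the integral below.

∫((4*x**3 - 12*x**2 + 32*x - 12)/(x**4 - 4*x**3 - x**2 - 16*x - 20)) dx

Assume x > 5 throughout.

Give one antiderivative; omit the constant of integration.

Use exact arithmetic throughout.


Answer: 2*log(x - 5) + 2*log(x + 1) - 2*atan(x/2).


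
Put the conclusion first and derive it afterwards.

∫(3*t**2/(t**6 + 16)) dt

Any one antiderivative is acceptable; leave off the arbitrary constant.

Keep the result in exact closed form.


The answer is atan(t**3/4)/4.
Step 1. Substitute u = t**3, turning ∫(3*t**2/(t**6 + 16)) dt into ∫(1/(u**2 + 16)) du: now ∫(1/(u**2 + 16)) du.
Step 2. Evaluate the standard form: now atan(u/4)/4.
Step 3. Substitute back u = t**3: now atan(t**3/4)/4.
Answer: atan(t**3/4)/4.


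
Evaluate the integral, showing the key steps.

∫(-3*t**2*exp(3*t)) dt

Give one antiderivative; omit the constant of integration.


Step 1. Integrate ∫(-3*t**2*exp(3*t)) dt by parts with u = t**2, dv = (-3*exp(3*t)) dt, so v = -exp(3*t): now -t**2*exp(3*t) + ∫(2*t*exp(3*t)) dt.
Step 2. Integrate ∫(2*t*exp(3*t)) dt by parts with u = t, dv = (2*exp(3*t)) dt, so v = 2*exp(3*t)/3: now -t**2*exp(3*t) + 2*t*exp(3*t)/3 + ∫(-2*exp(3*t)/3) dt.
Step 3. Evaluate the standard form: now -t**2*exp(3*t) + 2*t*exp(3*t)/3 - 2*exp(3*t)/9.
Answer: -t**2*exp(3*t) + 2*t*exp(3*t)/3 - 2*exp(3*t)/9.


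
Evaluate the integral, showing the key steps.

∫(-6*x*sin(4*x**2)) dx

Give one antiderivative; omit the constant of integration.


Step 1. Substitute u = x**2, turning ∫(-6*x*sin(4*x**2)) dx into ∫(-3*sin(4*u)) du: now ∫(-3*sin(4*u)) du.
Step 2. Evaluate the standard form: now 3*cos(4*u)/4.
Step 3. Substitute back u = x**2: now 3*cos(4*x**2)/4.
Answer: 3*cos(4*x**2)/4.


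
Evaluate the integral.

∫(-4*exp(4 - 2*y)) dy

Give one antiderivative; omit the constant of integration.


Answer: 2*exp(4 - 2*y).


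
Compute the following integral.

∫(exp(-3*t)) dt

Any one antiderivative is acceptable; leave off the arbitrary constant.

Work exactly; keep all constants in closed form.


Answer: -exp(-3*t)/3.


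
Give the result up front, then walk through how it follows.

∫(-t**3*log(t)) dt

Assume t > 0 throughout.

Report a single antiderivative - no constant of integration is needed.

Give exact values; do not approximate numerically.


The answer is -t**4*log(t)/4 + t**4/16.
Step 1. Integrate ∫(-t**3*log(t)) dt by parts with u = log(t), dv = (-t**3) dt, so v = -t**4/4 [assuming t > 0]: now -t**4*log(t)/4 + ∫(t**3/4) dt.
Step 2. Evaluate the standard form: now -t**4*log(t)/4 + t**4/16.
Answer: -t**4*log(t)/4 + t**4/16.


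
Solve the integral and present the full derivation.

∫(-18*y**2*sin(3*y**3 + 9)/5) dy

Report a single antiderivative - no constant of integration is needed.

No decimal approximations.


Step 1. Substitute u = y**3 + 3, turning ∫(-18*y**2*sin(3*y**3 + 9)/5) dy into ∫(-6*sin(3*u)/5) du: now ∫(-6*sin(3*u)/5) du.
Step 2. Evaluate the standard form: now 2*cos(3*u)/5.
Step 3. Substitute back u = y**3 + 3: now 2*cos(3*y**3 + 9)/5.
Answer: 2*cos(3*y**3 + 9)/5.


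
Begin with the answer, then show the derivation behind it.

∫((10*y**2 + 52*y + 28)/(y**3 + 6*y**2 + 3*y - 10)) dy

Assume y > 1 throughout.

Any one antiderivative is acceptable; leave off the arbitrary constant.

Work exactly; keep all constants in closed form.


The answer is 5*log(y - 1) + 4*log(y + 2) + log(y + 5).
Step 1. Decompose ∫((10*y**2 + 52*y + 28)/(y**3 + 6*y**2 + 3*y - 10)) dy by partial fractions, (10*y**2 + 52*y + 28)/(y**3 + 6*y**2 + 3*y - 10) = 1/(y + 5) + 4/(y + 2) + 5/(y - 1): now ∫(5/(y - 1)) dy + ∫(4/(y + 2)) dy + ∫(1/(y + 5)) dy.
Step 2. Evaluate the standard form [assuming y > -2]: now 4*log(y + 2) + ∫(5/(y - 1)) dy + ∫(1/(y + 5)) dy.
Step 3. Evaluate the standard form [assuming y > -5]: now 4*log(y + 2) + log(y + 5) + ∫(5/(y - 1)) dy.
Step 4. Evaluate the standard form [assuming y > 1]: now 5*log(y - 1) + 4*log(y + 2) + log(y + 5).
Answer: 5*log(y - 1) + 4*log(y + 2) + log(y + 5).


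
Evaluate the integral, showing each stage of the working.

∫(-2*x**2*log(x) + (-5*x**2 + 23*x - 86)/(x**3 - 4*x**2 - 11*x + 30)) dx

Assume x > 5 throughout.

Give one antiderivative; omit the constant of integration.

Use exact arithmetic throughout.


Step 1. Rewrite: now ∫(-2*x**2*log(x)) dx + ∫((-5*x**2 + 23*x - 86)/(x**3 - 4*x**2 - 11*x + 30)) dx.
Step 2. Integrate ∫(-2*x**2*log(x)) dx by parts with u = log(x), dv = (-2*x**2) dx, so v = -2*x**3/3 [assuming x > 0]: now -2*x**3*log(x)/3 + ∫(2*x**2/3) dx + ∫((-5*x**2 + 23*x - 86)/(x**3 - 4*x**2 - 11*x + 30)) dx.
Step 3. Evaluate the standard form: now -2*x**3*log(x)/3 + 2*x**3/9 + ∫((-5*x**2 + 23*x - 86)/(x**3 - 4*x**2 - 11*x + 30)) dx.
Step 4. Decompose ∫((-5*x**2 + 23*x - 86)/(x**3 - 4*x**2 - 11*x + 30)) dx by partial fractions, (-5*x**2 + 23*x - 86)/(x**3 - 4*x**2 - 11*x + 30) = -5/(x + 3) + 4/(x - 2) - 4/(x - 5): now -2*x**3*log(x)/3 + 2*x**3/9 + ∫(-4/(x - 5)) dx + ∫(4/(x - 2)) dx + ∫(-5/(x + 3)) dx.
Step 5. Evaluate the standard form [assuming x > 5]: now -2*x**3*log(x)/3 + 2*x**3/9 - 4*log(x - 5) + ∫(4/(x - 2)) dx + ∫(-5/(x + 3)) dx.
Step 6. Evaluate the standard form [assuming x > 2]: now -2*x**3*log(x)/3 + 2*x**3/9 - 4*log(x - 5) + 4*log(x - 2) + ∫(-5/(x + 3)) dx.
Step 7. Evaluate the standard form [assuming x > -3]: now -2*x**3*log(x)/3 + 2*x**3/9 - 4*log(x - 5) + 4*log(x - 2) - 5*log(x + 3).
Answer: -2*x**3*log(x)/3 + 2*x**3/9 - 4*log(x - 5) + 4*log(x - 2) - 5*log(x + 3).


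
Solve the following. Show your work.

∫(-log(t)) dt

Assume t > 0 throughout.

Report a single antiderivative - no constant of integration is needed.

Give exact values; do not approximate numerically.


Step 1. Integrate ∫(-log(t)) dt by parts with u = log(t), dv = (-1) dt, so v = -t [assuming t > 0]: now -t*log(t) + ∫(1) dt.
Step 2. Evaluate the standard form: now -t*log(t) + t.
Answer: -t*log(t) + t.


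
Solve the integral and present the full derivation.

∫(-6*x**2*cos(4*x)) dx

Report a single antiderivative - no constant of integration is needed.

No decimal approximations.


Step 1. Integrate ∫(-6*x**2*cos(4*x)) dx by parts with u = x**2, dv = (-6*cos(4*x)) dx, so v = -3*sin(4*x)/2: now -3*x**2*sin(4*x)/2 + ∫(3*x*sin(4*x)) dx.
Step 2. Integrate ∫(3*x*sin(4*x)) dx by parts with u = x, dv = (3*sin(4*x)) dx, so v = -3*cos(4*x)/4: now -3*x**2*sin(4*x)/2 - 3*x*cos(4*x)/4 + ∫(3*cos(4*x)/4) dx.
Step 3. Evaluate the standard form: now -3*x**2*sin(4*x)/2 - 3*x*cos(4*x)/4 + 3*sin(4*x)/16.
Answer: -3*x**2*sin(4*x)/2 - 3*x*cos(4*x)/4 + 3*sin(4*x)/16.


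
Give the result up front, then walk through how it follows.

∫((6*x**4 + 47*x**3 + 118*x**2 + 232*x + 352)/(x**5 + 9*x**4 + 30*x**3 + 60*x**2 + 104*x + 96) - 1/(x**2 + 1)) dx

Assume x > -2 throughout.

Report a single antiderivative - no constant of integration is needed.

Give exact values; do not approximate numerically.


The answer is 5*log(x + 2) + 5*log(x + 3) - 4*log(x + 4) + atan(x/2) - atan(x).
Step 1. Rewrite: now ∫((6*x**4 + 47*x**3 + 118*x**2 + 232*x + 352)/(x**5 + 9*x**4 + 30*x**3 + 60*x**2 + 104*x + 96)) dx + ∫(-1/(x**2 + 1)) dx.
Step 2. Decompose ∫((6*x**4 + 47*x**3 + 118*x**2 + 232*x + 352)/(x**5 + 9*x**4 + 30*x**3 + 60*x**2 + 104*x + 96)) dx by partial fractions, (6*x**4 + 47*x**3 + 118*x**2 + 232*x + 352)/(x**5 + 9*x**4 + 30*x**3 + 60*x**2 + 104*x + 96) = 2/(x**2 + 4) - 4/(x + 4) + 5/(x + 3) + 5/(x + 2): now ∫(5/(x + 2)) dx + ∫(5/(x + 3)) dx + ∫(-4/(x + 4)) dx + ∫(-1/(x**2 + 1)) dx + ∫(2/(x**2 + 4)) dx.
Step 3. Evaluate the standard form [assuming x > -4]: now -4*log(x + 4) + ∫(5/(x + 2)) dx + ∫(5/(x + 3)) dx + ∫(-1/(x**2 + 1)) dx + ∫(2/(x**2 + 4)) dx.
Step 4. Evaluate the standard form [assuming x > -3]: now 5*log(x + 3) - 4*log(x + 4) + ∫(5/(x + 2)) dx + ∫(-1/(x**2 + 1)) dx + ∫(2/(x**2 + 4)) dx.
Step 5. Evaluate the standard form [assuming x > -2]: now 5*log(x + 2) + 5*log(x + 3) - 4*log(x + 4) + ∫(-1/(x**2 + 1)) dx + ∫(2/(x**2 + 4)) dx.
Step 6. Evaluate the standard form: now 5*log(x + 2) + 5*log(x + 3) - 4*log(x + 4) + atan(x/2) + ∫(-1/(x**2 + 1)) dx.
Step 7. Evaluate the standard form: now 5*log(x + 2) + 5*log(x + 3) - 4*log(x + 4) + atan(x/2) - atan(x).
Answer: 5*log(x + 2) + 5*log(x + 3) - 4*log(x + 4) + atan(x/2) - atan(x).


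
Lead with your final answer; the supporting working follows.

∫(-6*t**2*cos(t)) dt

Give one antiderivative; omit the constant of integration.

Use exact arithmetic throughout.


The answer is -6*t**2*sin(t) - 12*t*cos(t) + 12*sin(t).
Step 1. Integrate ∫(-6*t**2*cos(t)) dt by parts with u = t**2, dv = (-6*cos(t)) dt, so v = -6*sin(t): now -6*t**2*sin(t) + ∫(12*t*sin(t)) dt.
Step 2. Integrate ∫(12*t*sin(t)) dt by parts with u = t, dv = (12*sin(t)) dt, so v = -12*cos(t): now -6*t**2*sin(t) - 12*t*cos(t) + ∫(12*cos(t)) dt.
Step 3. Evaluate the standard form: now -6*t**2*sin(t) - 12*t*cos(t) + 12*sin(t).
Answer: -6*t**2*sin(t) - 12*t*cos(t) + 12*sin(t).


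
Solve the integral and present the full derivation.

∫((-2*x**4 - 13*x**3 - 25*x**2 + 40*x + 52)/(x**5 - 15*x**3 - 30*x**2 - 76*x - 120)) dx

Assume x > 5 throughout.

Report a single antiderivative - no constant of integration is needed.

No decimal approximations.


Step 1. Decompose ∫((-2*x**4 - 13*x**3 - 25*x**2 + 40*x + 52)/(x**5 - 15*x**3 - 30*x**2 - 76*x - 120)) dx by partial fractions, (-2*x**4 - 13*x**3 - 25*x**2 + 40*x + 52)/(x**5 - 15*x**3 - 30*x**2 - 76*x - 120) = -4/(x**2 + 4) - 1/(x + 3) + 1/(x + 2) - 2/(x - 5): now ∫(-2/(x - 5)) dx + ∫(1/(x + 2)) dx + ∫(-1/(x + 3)) dx + ∫(-4/(x**2 + 4)) dx.
Step 2. Evaluate the standard form [assuming x > -3]: now -log(x + 3) + ∫(-2/(x - 5)) dx + ∫(1/(x + 2)) dx + ∫(-4/(x**2 + 4)) dx.
Step 3. Evaluate the standard form [assuming x > 5]: now -2*log(x - 5) - log(x + 3) + ∫(1/(x + 2)) dx + ∫(-4/(x**2 + 4)) dx.
Step 4. Evaluate the standard form [assuming x > -2]: now -2*log(x - 5) + log(x + 2) - log(x + 3) + ∫(-4/(x**2 + 4)) dx.
Step 5. Evaluate the standard form: now -2*log(x - 5) + log(x + 2) - log(x + 3) - 2*atan(x/2).
Answer: -2*log(x - 5) + log(x + 2) - log(x + 3) - 2*atan(x/2).


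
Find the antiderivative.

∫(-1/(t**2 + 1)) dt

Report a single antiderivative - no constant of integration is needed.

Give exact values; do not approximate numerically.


Answer: -atan(t).


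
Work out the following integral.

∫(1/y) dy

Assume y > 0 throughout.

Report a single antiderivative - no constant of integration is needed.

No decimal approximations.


Answer: log(y).


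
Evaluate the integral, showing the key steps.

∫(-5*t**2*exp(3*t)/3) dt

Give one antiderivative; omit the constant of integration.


Step 1. Integrate ∫(-5*t**2*exp(3*t)/3) dt by parts with u = t**2, dv = (-5*exp(3*t)/3) dt, so v = -5*exp(3*t)/9: now -5*t**2*exp(3*t)/9 + ∫(10*t*exp(3*t)/9) dt.
Step 2. Integrate ∫(10*t*exp(3*t)/9) dt by parts with u = t, dv = (10*exp(3*t)/9) dt, so v = 10*exp(3*t)/27: now -5*t**2*exp(3*t)/9 + 10*t*exp(3*t)/27 + ∫(-10*exp(3*t)/27) dt.
Step 3. Evaluate the standard form: now -5*t**2*exp(3*t)/9 + 10*t*exp(3*t)/27 - 10*exp(3*t)/81.
Answer: -5*t**2*exp(3*t)/9 + 10*t*exp(3*t)/27 - 10*exp(3*t)/81.


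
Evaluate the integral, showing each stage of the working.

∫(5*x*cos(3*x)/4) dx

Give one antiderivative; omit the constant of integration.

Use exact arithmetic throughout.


Step 1. Integrate ∫(5*x*cos(3*x)/4) dx by parts with u = x, dv = (5*cos(3*x)/4) dx, so v = 5*sin(3*x)/12: now 5*x*sin(3*x)/12 + ∫(-5*sin(3*x)/12) dx.
Step 2. Evaluate the standard form: now 5*x*sin(3*x)/12 + 5*cos(3*x)/36.
Answer: 5*x*sin(3*x)/12 + 5*cos(3*x)/36.


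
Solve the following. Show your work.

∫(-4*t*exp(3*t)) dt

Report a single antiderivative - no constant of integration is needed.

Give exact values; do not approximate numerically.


Step 1. Integrate ∫(-4*t*exp(3*t)) dt by parts with u = t, dv = (-4*exp(3*t)) dt, so v = -4*exp(3*t)/3: now -4*t*exp(3*t)/3 + ∫(4*exp(3*t)/3) dt.
Step 2. Evaluate the standard form: now -4*t*exp(3*t)/3 + 4*exp(3*t)/9.
Answer: -4*t*exp(3*t)/3 + 4*exp(3*t)/9.


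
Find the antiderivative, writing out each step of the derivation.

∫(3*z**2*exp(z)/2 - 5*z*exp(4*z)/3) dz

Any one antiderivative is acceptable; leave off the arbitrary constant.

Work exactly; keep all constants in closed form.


Step 1. Rewrite: now ∫(-5*z*exp(4*z)/3) dz + ∫(3*z**2*exp(z)/2) dz.
Step 2. Integrate ∫(-5*z*exp(4*z)/3) dz by parts with u = z, dv = (-5*exp(4*z)/3) dz, so v = -5*exp(4*z)/12: now -5*z*exp(4*z)/12 + ∫(3*z**2*exp(z)/2) dz + ∫(5*exp(4*z)/12) dz.
Step 3. Evaluate the standard form: now -5*z*exp(4*z)/12 + 5*exp(4*z)/48 + ∫(3*z**2*exp(z)/2) dz.
Step 4. Integrate ∫(3*z**2*exp(z)/2) dz by parts with u = z**2, dv = (3*exp(z)/2) dz, so v = 3*exp(z)/2: now 3*z**2*exp(z)/2 - 5*z*exp(4*z)/12 + 5*exp(4*z)/48 + ∫(-3*z*exp(z)) dz.
Step 5. Integrate ∫(-3*z*exp(z)) dz by parts with u = z, dv = (-3*exp(z)) dz, so v = -3*exp(z): now 3*z**2*exp(z)/2 - 5*z*exp(4*z)/12 - 3*z*exp(z) + 5*exp(4*z)/48 + ∫(3*exp(z)) dz.
Step 6. Evaluate the standard form: now 3*z**2*exp(z)/2 - 5*z*exp(4*z)/12 - 3*z*exp(z) + 5*exp(4*z)/48 + 3*exp(z).
Answer: 3*z**2*exp(z)/2 - 5*z*exp(4*z)/12 - 3*z*exp(z) + 5*exp(4*z)/48 + 3*exp(z).


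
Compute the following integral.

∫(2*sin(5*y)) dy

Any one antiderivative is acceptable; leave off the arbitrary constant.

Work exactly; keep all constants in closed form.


Answer: -2*cos(5*y)/5.


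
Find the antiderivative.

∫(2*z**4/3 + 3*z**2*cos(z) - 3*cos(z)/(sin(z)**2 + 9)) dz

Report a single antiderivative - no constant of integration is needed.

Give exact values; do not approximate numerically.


Answer: 2*z**5/15 + 3*z**2*sin(z) + 6*z*cos(z) - 6*sin(z) - atan(sin(z)/3).


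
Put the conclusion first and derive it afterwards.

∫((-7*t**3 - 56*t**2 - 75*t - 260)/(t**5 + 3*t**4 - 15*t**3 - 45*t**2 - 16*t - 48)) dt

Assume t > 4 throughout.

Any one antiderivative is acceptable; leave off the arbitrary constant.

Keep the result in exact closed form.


The answer is -2*log(t - 4) + 5*log(t + 3) - 3*log(t + 4) + 4*atan(t).
Step 1. Decompose ∫((-7*t**3 - 56*t**2 - 75*t - 260)/(t**5 + 3*t**4 - 15*t**3 - 45*t**2 - 16*t - 48)) dt by partial fractions, (-7*t**3 - 56*t**2 - 75*t - 260)/(t**5 + 3*t**4 - 15*t**3 - 45*t**2 - 16*t - 48) = 4/(t**2 + 1) - 3/(t + 4) + 5/(t + 3) - 2/(t - 4): now ∫(-2/(t - 4)) dt + ∫(5/(t + 3)) dt + ∫(-3/(t + 4)) dt + ∫(4/(t**2 + 1)) dt.
Step 2. Evaluate the standard form [assuming t > -4]: now -3*log(t + 4) + ∫(-2/(t - 4)) dt + ∫(5/(t + 3)) dt + ∫(4/(t**2 + 1)) dt.
Step 3. Evaluate the standard form [assuming t > 4]: now -2*log(t - 4) - 3*log(t + 4) + ∫(5/(t + 3)) dt + ∫(4/(t**2 + 1)) dt.
Step 4. Evaluate the standard form [assuming t > -3]: now -2*log(t - 4) + 5*log(t + 3) - 3*log(t + 4) + ∫(4/(t**2 + 1)) dt.
Step 5. Evaluate the standard form: now -2*log(t - 4) + 5*log(t + 3) - 3*log(t + 4) + 4*atan(t).
Answer: -2*log(t - 4) + 5*log(t + 3) - 3*log(t + 4) + 4*atan(t).


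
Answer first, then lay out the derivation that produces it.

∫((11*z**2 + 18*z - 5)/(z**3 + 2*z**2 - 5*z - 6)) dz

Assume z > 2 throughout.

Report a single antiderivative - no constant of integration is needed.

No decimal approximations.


The answer is 5*log(z - 2) + 2*log(z + 1) + 4*log(z + 3).
Step 1. Decompose ∫((11*z**2 + 18*z - 5)/(z**3 + 2*z**2 - 5*z - 6)) dz by partial fractions, (11*z**2 + 18*z - 5)/(z**3 + 2*z**2 - 5*z - 6) = 4/(z + 3) + 2/(z + 1) + 5/(z - 2): now ∫(5/(z - 2)) dz + ∫(2/(z + 1)) dz + ∫(4/(z + 3)) dz.
Step 2. Evaluate the standard form [assuming z > -1]: now 2*log(z + 1) + ∫(5/(z - 2)) dz + ∫(4/(z + 3)) dz.
Step 3. Evaluate the standard form [assuming z > 2]: now 5*log(z - 2) + 2*log(z + 1) + ∫(4/(z + 3)) dz.
Step 4. Evaluate the standard form [assuming z > -3]: now 5*log(z - 2) + 2*log(z + 1) + 4*log(z + 3).
Answer: 5*log(z - 2) + 2*log(z + 1) + 4*log(z + 3).


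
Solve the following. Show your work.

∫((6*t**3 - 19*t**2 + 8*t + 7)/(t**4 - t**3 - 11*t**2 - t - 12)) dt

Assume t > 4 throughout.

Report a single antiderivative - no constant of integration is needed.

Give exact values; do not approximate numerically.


Step 1. Decompose ∫((6*t**3 - 19*t**2 + 8*t + 7)/(t**4 - t**3 - 11*t**2 - t - 12)) dt by partial fractions, (6*t**3 - 19*t**2 + 8*t + 7)/(t**4 - t**3 - 11*t**2 - t - 12) = -2/(t**2 + 1) + 5/(t + 3) + 1/(t - 4): now ∫(1/(t - 4)) dt + ∫(5/(t + 3)) dt + ∫(-2/(t**2 + 1)) dt.
Step 2. Evaluate the standard form [assuming t > 4]: now log(t - 4) + ∫(5/(t + 3)) dt + ∫(-2/(t**2 + 1)) dt.
Step 3. Evaluate the standard form [assuming t > -3]: now log(t - 4) + 5*log(t + 3) + ∫(-2/(t**2 + 1)) dt.
Step 4. Evaluate the standard form: now log(t - 4) + 5*log(t + 3) - 2*atan(t).
Answer: log(t - 4) + 5*log(t + 3) - 2*atan(t).


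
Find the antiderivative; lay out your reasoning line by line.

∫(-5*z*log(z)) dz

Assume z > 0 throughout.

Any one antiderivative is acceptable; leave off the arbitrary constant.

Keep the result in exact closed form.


Step 1. Integrate ∫(-5*z*log(z)) dz by parts with u = log(z), dv = (-5*z) dz, so v = -5*z**2/2 [assuming z > 0]: now -5*z**2*log(z)/2 + ∫(5*z/2) dz.
Step 2. Evaluate the standard form: now -5*z**2*log(z)/2 + 5*z**2/4.
Answer: -5*z**2*log(z)/2 + 5*z**2/4.


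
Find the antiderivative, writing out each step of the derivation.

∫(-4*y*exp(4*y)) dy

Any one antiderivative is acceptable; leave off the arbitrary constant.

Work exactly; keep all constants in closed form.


Step 1. Integrate ∫(-4*y*exp(4*y)) dy by parts with u = y, dv = (-4*exp(4*y)) dy, so v = -exp(4*y): now -y*exp(4*y) + ∫(exp(4*y)) dy.
Step 2. Evaluate the standard form: now -y*exp(4*y) + exp(4*y)/4.
Answer: -y*exp(4*y) + exp(4*y)/4.


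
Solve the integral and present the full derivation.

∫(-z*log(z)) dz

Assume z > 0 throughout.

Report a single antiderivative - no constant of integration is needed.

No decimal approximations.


Step 1. Integrate ∫(-z*log(z)) dz by parts with u = log(z), dv = (-z) dz, so v = -z**2/2 [assuming z > 0]: now -z**2*log(z)/2 + ∫(z/2) dz.
Step 2. Evaluate the standard form: now -z**2*log(z)/2 + z**2/4.
Answer: -z**2*log(z)/2 + z**2/4.


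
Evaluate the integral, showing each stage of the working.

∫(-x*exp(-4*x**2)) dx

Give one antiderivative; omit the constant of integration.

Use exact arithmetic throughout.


Step 1. Substitute u = x**2, turning ∫(-x*exp(-4*x**2)) dx into ∫(-exp(-4*u)/2) du: now ∫(-exp(-4*u)/2) du.
Step 2. Evaluate the standard form: now exp(-4*u)/8.
Step 3. Substitute back u = x**2: now exp(-4*x**2)/8.
Answer: exp(-4*x**2)/8.


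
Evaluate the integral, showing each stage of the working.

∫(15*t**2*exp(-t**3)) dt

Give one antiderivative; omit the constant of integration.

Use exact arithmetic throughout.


Step 1. Substitute u = t**3, turning ∫(15*t**2*exp(-t**3)) dt into ∫(5*exp(-u)) du: now ∫(5*exp(-u)) du.
Step 2. Evaluate the standard form: now -5*exp(-u).
Step 3. Substitute back u = t**3: now -5*exp(-t**3).
Answer: -5*exp(-t**3).


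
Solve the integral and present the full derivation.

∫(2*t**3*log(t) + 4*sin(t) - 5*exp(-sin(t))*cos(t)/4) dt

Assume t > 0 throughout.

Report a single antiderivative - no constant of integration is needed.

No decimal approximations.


Step 1. Rewrite: now ∫(2*t**3*log(t)) dt + ∫(-5*exp(-sin(t))*cos(t)/4) dt + ∫(4*sin(t)) dt.
Step 2. Evaluate the standard form: now -4*cos(t) + ∫(2*t**3*log(t)) dt + ∫(-5*exp(-sin(t))*cos(t)/4) dt.
Step 3. Integrate ∫(2*t**3*log(t)) dt by parts with u = log(t), dv = (2*t**3) dt, so v = t**4/2 [assuming t > 0]: now t**4*log(t)/2 - 4*cos(t) + ∫(-t**3/2) dt + ∫(-5*exp(-sin(t))*cos(t)/4) dt.
Step 4. Evaluate the standard form: now t**4*log(t)/2 - t**4/8 - 4*cos(t) + ∫(-5*exp(-sin(t))*cos(t)/4) dt.
Step 5. Substitute u = sin(t), turning ∫(-5*exp(-sin(t))*cos(t)/4) dt into ∫(-5*exp(-u)/4) du: now t**4*log(t)/2 - t**4/8 - 4*cos(t) + ∫(-5*exp(-u)/4) du.
Step 6. Evaluate the standard form: now t**4*log(t)/2 - t**4/8 - 4*cos(t) + 5*exp(-u)/4.
Step 7. Substitute back u = sin(t): now t**4*log(t)/2 - t**4/8 - 4*cos(t) + 5*exp(-sin(t))/4.
Answer: t**4*log(t)/2 - t**4/8 - 4*cos(t) + 5*exp(-sin(t))/4.


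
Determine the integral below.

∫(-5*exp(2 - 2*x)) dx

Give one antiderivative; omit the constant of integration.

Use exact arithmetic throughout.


Answer: 5*exp(2 - 2*x)/2.


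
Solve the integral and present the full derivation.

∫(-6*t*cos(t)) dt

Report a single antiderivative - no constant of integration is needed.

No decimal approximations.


Step 1. Integrate ∫(-6*t*cos(t)) dt by parts with u = t, dv = (-6*cos(t)) dt, so v = -6*sin(t): now -6*t*sin(t) + ∫(6*sin(t)) dt.
Step 2. Evaluate the standard form: now -6*t*sin(t) - 6*cos(t).
Answer: -6*t*sin(t) - 6*cos(t).


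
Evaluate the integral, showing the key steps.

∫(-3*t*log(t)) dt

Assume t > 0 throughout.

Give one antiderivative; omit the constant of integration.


Step 1. Integrate ∫(-3*t*log(t)) dt by parts with u = log(t), dv = (-3*t) dt, so v = -3*t**2/2 [assuming t > 0]: now -3*t**2*log(t)/2 + ∫(3*t/2) dt.
Step 2. Evaluate the standard form: now -3*t**2*log(t)/2 + 3*t**2/4.
Answer: -3*t**2*log(t)/2 + 3*t**2/4.


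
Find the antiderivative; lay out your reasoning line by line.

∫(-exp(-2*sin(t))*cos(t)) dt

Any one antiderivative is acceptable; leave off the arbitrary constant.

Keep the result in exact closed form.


Step 1. Substitute u = sin(t), turning ∫(-exp(-2*sin(t))*cos(t)) dt into ∫(-exp(-2*u)) du: now ∫(-exp(-2*u)) du.
Step 2. Evaluate the standard form: now exp(-2*u)/2.
Step 3. Substitute back u = sin(t): now exp(-2*sin(t))/2.
Answer: exp(-2*sin(t))/2.


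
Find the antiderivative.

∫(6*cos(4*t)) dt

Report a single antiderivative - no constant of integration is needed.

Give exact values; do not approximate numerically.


Answer: 3*sin(4*t)/2.


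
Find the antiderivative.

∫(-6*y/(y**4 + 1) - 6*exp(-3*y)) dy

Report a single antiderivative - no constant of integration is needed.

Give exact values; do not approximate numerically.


Answer: -3*atan(y**2) + 2*exp(-3*y).


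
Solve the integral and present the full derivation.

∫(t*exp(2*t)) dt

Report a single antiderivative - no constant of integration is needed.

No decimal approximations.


Step 1. Integrate ∫(t*exp(2*t)) dt by parts with u = t, dv = (exp(2*t)) dt, so v = exp(2*t)/2: now t*exp(2*t)/2 + ∫(-exp(2*t)/2) dt.
Step 2. Evaluate the standard form: now t*exp(2*t)/2 - exp(2*t)/4.
Answer: t*exp(2*t)/2 - exp(2*t)/4.


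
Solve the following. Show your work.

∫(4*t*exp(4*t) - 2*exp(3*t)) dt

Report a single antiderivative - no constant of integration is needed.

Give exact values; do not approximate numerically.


Step 1. Rewrite: now ∫(4*t*exp(4*t)) dt + ∫(-2*exp(3*t)) dt.
Step 2. Integrate ∫(4*t*exp(4*t)) dt by parts with u = t, dv = (4*exp(4*t)) dt, so v = exp(4*t): now t*exp(4*t) + ∫(-2*exp(3*t)) dt + ∫(-exp(4*t)) dt.
Step 3. Evaluate the standard form: now t*exp(4*t) - exp(4*t)/4 + ∫(-2*exp(3*t)) dt.
Step 4. Evaluate the standard form: now t*exp(4*t) - exp(4*t)/4 - 2*exp(3*t)/3.
Answer: t*exp(4*t) - exp(4*t)/4 - 2*exp(3*t)/3.


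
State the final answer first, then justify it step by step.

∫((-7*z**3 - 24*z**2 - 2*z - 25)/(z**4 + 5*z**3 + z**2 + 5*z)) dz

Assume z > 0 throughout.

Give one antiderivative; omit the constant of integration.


The answer is -5*log(z) - 2*log(z + 5) + atan(z).
Step 1. Decompose ∫((-7*z**3 - 24*z**2 - 2*z - 25)/(z**4 + 5*z**3 + z**2 + 5*z)) dz by partial fractions, (-7*z**3 - 24*z**2 - 2*z - 25)/(z**4 + 5*z**3 + z**2 + 5*z) = 1/(z**2 + 1) - 2/(z + 5) - 5/z: now ∫(-5/z) dz + ∫(-2/(z + 5)) dz + ∫(1/(z**2 + 1)) dz.
Step 2. Evaluate the standard form [assuming z > 0]: now -5*log(z) + ∫(-2/(z + 5)) dz + ∫(1/(z**2 + 1)) dz.
Step 3. Evaluate the standard form [assuming z > -5]: now -5*log(z) - 2*log(z + 5) + ∫(1/(z**2 + 1)) dz.
Step 4. Evaluate the standard form: now -5*log(z) - 2*log(z + 5) + atan(z).
Answer: -5*log(z) - 2*log(z + 5) + atan(z).


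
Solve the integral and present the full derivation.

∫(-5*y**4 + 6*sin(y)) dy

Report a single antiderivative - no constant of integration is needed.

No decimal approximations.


Step 1. Rewrite: now ∫(-5*y**4) dy + ∫(6*sin(y)) dy.
Step 2. Evaluate the standard form: now -y**5 + ∫(6*sin(y)) dy.
Step 3. Evaluate the standard form: now -y**5 - 6*cos(y).
Answer: -y**5 - 6*cos(y).


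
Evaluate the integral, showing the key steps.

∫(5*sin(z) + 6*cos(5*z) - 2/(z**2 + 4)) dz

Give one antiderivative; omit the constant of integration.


Step 1. Rewrite: now ∫(-2/(z**2 + 4)) dz + ∫(5*sin(z)) dz + ∫(6*cos(5*z)) dz.
Step 2. Evaluate the standard form: now -atan(z/2) + ∫(5*sin(z)) dz + ∫(6*cos(5*z)) dz.
Step 3. Evaluate the standard form: now -5*cos(z) - atan(z/2) + ∫(6*cos(5*z)) dz.
Step 4. Evaluate the standard form: now 6*sin(5*z)/5 - 5*cos(z) - atan(z/2).
Answer: 6*sin(5*z)/5 - 5*cos(z) - atan(z/2).


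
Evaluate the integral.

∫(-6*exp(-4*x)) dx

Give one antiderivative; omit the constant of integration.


Answer: 3*exp(-4*x)/2.


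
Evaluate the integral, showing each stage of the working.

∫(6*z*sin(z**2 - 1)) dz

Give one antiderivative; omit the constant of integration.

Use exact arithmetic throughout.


Step 1. Substitute u = z**2 - 1, turning ∫(6*z*sin(z**2 - 1)) dz into ∫(3*sin(u)) du: now ∫(3*sin(u)) du.
Step 2. Evaluate the standard form: now -3*cos(u).
Step 3. Substitute back u = z**2 - 1: now -3*cos(z**2 - 1).
Answer: -3*cos(z**2 - 1).


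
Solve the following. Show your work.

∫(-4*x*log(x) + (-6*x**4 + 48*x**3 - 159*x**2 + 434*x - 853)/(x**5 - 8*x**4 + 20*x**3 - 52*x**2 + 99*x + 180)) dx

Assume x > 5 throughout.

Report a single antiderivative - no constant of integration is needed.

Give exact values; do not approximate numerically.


Step 1. Rewrite: now ∫(-4*x*log(x)) dx + ∫((-6*x**4 + 48*x**3 - 159*x**2 + 434*x - 853)/(x**5 - 8*x**4 + 20*x**3 - 52*x**2 + 99*x + 180)) dx.
Step 2. Integrate ∫(-4*x*log(x)) dx by parts with u = log(x), dv = (-4*x) dx, so v = -2*x**2 [assuming x > 0]: now -2*x**2*log(x) + ∫(2*x) dx + ∫((-6*x**4 + 48*x**3 - 159*x**2 + 434*x - 853)/(x**5 - 8*x**4 + 20*x**3 - 52*x**2 + 99*x + 180)) dx.
Step 3. Evaluate the standard form: now -2*x**2*log(x) + x**2 + ∫((-6*x**4 + 48*x**3 - 159*x**2 + 434*x - 853)/(x**5 - 8*x**4 + 20*x**3 - 52*x**2 + 99*x + 180)) dx.
Step 4. Decompose ∫((-6*x**4 + 48*x**3 - 159*x**2 + 434*x - 853)/(x**5 - 8*x**4 + 20*x**3 - 52*x**2 + 99*x + 180)) dx by partial fractions, (-6*x**4 + 48*x**3 - 159*x**2 + 434*x - 853)/(x**5 - 8*x**4 + 20*x**3 - 52*x**2 + 99*x + 180) = 1/(x**2 + 9) - 5/(x + 1) + 1/(x - 4) - 2/(x - 5): now -2*x**2*log(x) + x**2 + ∫(-2/(x - 5)) dx + ∫(1/(x - 4)) dx + ∫(-5/(x + 1)) dx + ∫(1/(x**2 + 9)) dx.
Step 5. Evaluate the standard form [assuming x > 5]: now -2*x**2*log(x) + x**2 - 2*log(x - 5) + ∫(1/(x - 4)) dx + ∫(-5/(x + 1)) dx + ∫(1/(x**2 + 9)) dx.
Step 6. Evaluate the standard form [assuming x > 4]: now -2*x**2*log(x) + x**2 - 2*log(x - 5) + log(x - 4) + ∫(-5/(x + 1)) dx + ∫(1/(x**2 + 9)) dx.
Step 7. Evaluate the standard form [assuming x > -1]: now -2*x**2*log(x) + x**2 - 2*log(x - 5) + log(x - 4) - 5*log(x + 1) + ∫(1/(x**2 + 9)) dx.
Step 8. Evaluate the standard form: now -2*x**2*log(x) + x**2 - 2*log(x - 5) + log(x - 4) - 5*log(x + 1) + atan(x/3)/3.
Answer: -2*x**2*log(x) + x**2 - 2*log(x - 5) + log(x - 4) - 5*log(x + 1) + atan(x/3)/3.


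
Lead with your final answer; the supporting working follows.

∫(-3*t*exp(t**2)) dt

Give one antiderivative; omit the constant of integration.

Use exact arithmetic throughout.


The answer is -3*exp(t**2)/2.
Step 1. Substitute u = t**2, turning ∫(-3*t*exp(t**2)) dt into ∫(-3*exp(u)/2) du: now ∫(-3*exp(u)/2) du.
Step 2. Evaluate the standard form: now -3*exp(u)/2.
Step 3. Substitute back u = t**2: now -3*exp(t**2)/2.
Answer: -3*exp(t**2)/2.


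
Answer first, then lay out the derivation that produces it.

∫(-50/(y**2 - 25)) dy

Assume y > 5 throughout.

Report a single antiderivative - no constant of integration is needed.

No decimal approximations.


The answer is -5*log(y - 5) + 5*log(y + 5).
Step 1. Decompose ∫(-50/(y**2 - 25)) dy by partial fractions, -50/(y**2 - 25) = 5/(y + 5) - 5/(y - 5): now ∫(-5/(y - 5)) dy + ∫(5/(y + 5)) dy.
Step 2. Evaluate the standard form [assuming y > 5]: now -5*log(y - 5) + ∫(5/(y + 5)) dy.
Step 3. Evaluate the standard form [assuming y > -5]: now -5*log(y - 5) + 5*log(y + 5).
Answer: -5*log(y - 5) + 5*log(y + 5).


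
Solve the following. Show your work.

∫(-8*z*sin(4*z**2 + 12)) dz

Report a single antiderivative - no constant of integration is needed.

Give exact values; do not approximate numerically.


Step 1. Substitute u = z**2 + 3, turning ∫(-8*z*sin(4*z**2 + 12)) dz into ∫(-4*sin(4*u)) du: now ∫(-4*sin(4*u)) du.
Step 2. Evaluate the standard form: now cos(4*u).
Step 3. Substitute back u = z**2 + 3: now cos(4*z**2 + 12).
Answer: cos(4*z**2 + 12).


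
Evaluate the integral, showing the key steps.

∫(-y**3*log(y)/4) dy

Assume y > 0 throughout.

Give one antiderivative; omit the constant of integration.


Step 1. Integrate ∫(-y**3*log(y)/4) dy by parts with u = log(y), dv = (-y**3/4) dy, so v = -y**4/16 [assuming y > 0]: now -y**4*log(y)/16 + ∫(y**3/16) dy.
Step 2. Evaluate the standard form: now -y**4*log(y)/16 + y**4/64.
Answer: -y**4*log(y)/16 + y**4/64.


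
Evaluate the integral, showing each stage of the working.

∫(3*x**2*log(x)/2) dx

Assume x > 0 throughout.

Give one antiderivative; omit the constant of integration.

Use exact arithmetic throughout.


Step 1. Integrate ∫(3*x**2*log(x)/2) dx by parts with u = log(x), dv = (3*x**2/2) dx, so v = x**3/2 [assuming x > 0]: now x**3*log(x)/2 + ∫(-x**2/2) dx.
Step 2. Evaluate the standard form: now x**3*log(x)/2 - x**3/6.
Answer: x**3*log(x)/2 - x**3/6.


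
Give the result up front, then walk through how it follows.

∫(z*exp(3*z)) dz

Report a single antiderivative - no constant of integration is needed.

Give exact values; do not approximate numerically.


The answer is z*exp(3*z)/3 - exp(3*z)/9.
Step 1. Integrate ∫(z*exp(3*z)) dz by parts with u = z, dv = (exp(3*z)) dz, so v = exp(3*z)/3: now z*exp(3*z)/3 + ∫(-exp(3*z)/3) dz.
Step 2. Evaluate the standard form: now z*exp(3*z)/3 - exp(3*z)/9.
Answer: z*exp(3*z)/3 - exp(3*z)/9.


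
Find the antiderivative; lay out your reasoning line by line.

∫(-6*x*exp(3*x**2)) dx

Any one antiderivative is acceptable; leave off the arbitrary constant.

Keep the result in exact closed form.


Step 1. Substitute u = x**2, turning ∫(-6*x*exp(3*x**2)) dx into ∫(-3*exp(3*u)) du: now ∫(-3*exp(3*u)) du.
Step 2. Evaluate the standard form: now -exp(3*u).
Step 3. Substitute back u = x**2: now -exp(3*x**2).
Answer: -exp(3*x**2).


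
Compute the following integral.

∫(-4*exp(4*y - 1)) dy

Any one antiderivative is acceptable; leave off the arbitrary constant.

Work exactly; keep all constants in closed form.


Answer: -exp(4*y - 1).


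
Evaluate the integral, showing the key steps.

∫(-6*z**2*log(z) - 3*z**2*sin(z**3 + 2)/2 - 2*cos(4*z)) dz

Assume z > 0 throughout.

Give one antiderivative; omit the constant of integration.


Step 1. Rewrite: now ∫(-6*z**2*log(z)) dz + ∫(-3*z**2*sin(z**3 + 2)/2) dz + ∫(-2*cos(4*z)) dz.
Step 2. Integrate ∫(-6*z**2*log(z)) dz by parts with u = log(z), dv = (-6*z**2) dz, so v = -2*z**3 [assuming z > 0]: now -2*z**3*log(z) + ∫(2*z**2) dz + ∫(-3*z**2*sin(z**3 + 2)/2) dz + ∫(-2*cos(4*z)) dz.
Step 3. Evaluate the standard form: now -2*z**3*log(z) + 2*z**3/3 + ∫(-3*z**2*sin(z**3 + 2)/2) dz + ∫(-2*cos(4*z)) dz.
Step 4. Evaluate the standard form: now -2*z**3*log(z) + 2*z**3/3 - sin(4*z)/2 + ∫(-3*z**2*sin(z**3 + 2)/2) dz.
Step 5. Substitute u = z**3 + 2, turning ∫(-3*z**2*sin(z**3 + 2)/2) dz into ∫(-sin(u)/2) du: now -2*z**3*log(z) + 2*z**3/3 - sin(4*z)/2 + ∫(-sin(u)/2) du.
Step 6. Evaluate the standard form: now -2*z**3*log(z) + 2*z**3/3 - sin(4*z)/2 + cos(u)/2.
Step 7. Substitute back u = z**3 + 2: now -2*z**3*log(z) + 2*z**3/3 - sin(4*z)/2 + cos(z**3 + 2)/2.
Answer: -2*z**3*log(z) + 2*z**3/3 - sin(4*z)/2 + cos(z**3 + 2)/2.


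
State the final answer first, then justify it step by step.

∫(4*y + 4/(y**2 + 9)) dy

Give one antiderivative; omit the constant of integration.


The answer is 2*y**2 + 4*atan(y/3)/3.
Step 1. Rewrite: now ∫(4*y) dy + ∫(4/(y**2 + 9)) dy.
Step 2. Evaluate the standard form: now 2*y**2 + ∫(4/(y**2 + 9)) dy.
Step 3. Evaluate the standard form: now 2*y**2 + 4*atan(y/3)/3.
Answer: 2*y**2 + 4*atan(y/3)/3.


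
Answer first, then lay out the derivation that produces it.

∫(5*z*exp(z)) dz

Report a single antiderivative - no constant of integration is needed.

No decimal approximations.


The answer is 5*z*exp(z) - 5*exp(z).
Step 1. Integrate ∫(5*z*exp(z)) dz by parts with u = z, dv = (5*exp(z)) dz, so v = 5*exp(z): now 5*z*exp(z) + ∫(-5*exp(z)) dz.
Step 2. Evaluate the standard form: now 5*z*exp(z) - 5*exp(z).
Answer: 5*z*exp(z) - 5*exp(z).


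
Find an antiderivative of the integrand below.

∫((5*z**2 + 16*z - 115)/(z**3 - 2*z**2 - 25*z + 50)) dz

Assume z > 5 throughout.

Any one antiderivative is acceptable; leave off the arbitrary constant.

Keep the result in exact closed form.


Answer: 3*log(z - 5) + 3*log(z - 2) - log(z + 5).


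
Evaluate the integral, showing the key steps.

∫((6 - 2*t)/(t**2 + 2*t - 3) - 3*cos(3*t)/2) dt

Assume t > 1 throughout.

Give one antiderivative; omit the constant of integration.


Step 1. Rewrite: now ∫((6 - 2*t)/(t**2 + 2*t - 3)) dt + ∫(-3*cos(3*t)/2) dt.
Step 2. Decompose ∫((6 - 2*t)/(t**2 + 2*t - 3)) dt by partial fractions, (6 - 2*t)/(t**2 + 2*t - 3) = -3/(t + 3) + 1/(t - 1): now ∫(1/(t - 1)) dt + ∫(-3/(t + 3)) dt + ∫(-3*cos(3*t)/2) dt.
Step 3. Evaluate the standard form [assuming t > 1]: now log(t - 1) + ∫(-3/(t + 3)) dt + ∫(-3*cos(3*t)/2) dt.
Step 4. Evaluate the standard form [assuming t > -3]: now log(t - 1) - 3*log(t + 3) + ∫(-3*cos(3*t)/2) dt.
Step 5. Evaluate the standard form: now log(t - 1) - 3*log(t + 3) - sin(3*t)/2.
Answer: log(t - 1) - 3*log(t + 3) - sin(3*t)/2.


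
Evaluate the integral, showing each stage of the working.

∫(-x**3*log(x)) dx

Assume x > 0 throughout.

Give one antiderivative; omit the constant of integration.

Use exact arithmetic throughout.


Step 1. Integrate ∫(-x**3*log(x)) dx by parts with u = log(x), dv = (-x**3) dx, so v = -x**4/4 [assuming x > 0]: now -x**4*log(x)/4 + ∫(x**3/4) dx.
Step 2. Evaluate the standard form: now -x**4*log(x)/4 + x**4/16.
Answer: -x**4*log(x)/4 + x**4/16.


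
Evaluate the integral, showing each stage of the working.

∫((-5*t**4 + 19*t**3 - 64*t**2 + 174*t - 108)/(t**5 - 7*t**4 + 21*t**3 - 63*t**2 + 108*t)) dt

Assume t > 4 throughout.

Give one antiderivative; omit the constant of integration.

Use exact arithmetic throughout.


Step 1. Decompose ∫((-5*t**4 + 19*t**3 - 64*t**2 + 174*t - 108)/(t**5 - 7*t**4 + 21*t**3 - 63*t**2 + 108*t)) dt by partial fractions, (-5*t**4 + 19*t**3 - 64*t**2 + 174*t - 108)/(t**5 - 7*t**4 + 21*t**3 - 63*t**2 + 108*t) = 1/(t**2 + 9) + 1/(t - 3) - 5/(t - 4) - 1/t: now ∫(-1/t) dt + ∫(-5/(t - 4)) dt + ∫(1/(t - 3)) dt + ∫(1/(t**2 + 9)) dt.
Step 2. Evaluate the standard form [assuming t > 0]: now -log(t) + ∫(-5/(t - 4)) dt + ∫(1/(t - 3)) dt + ∫(1/(t**2 + 9)) dt.
Step 3. Evaluate the standard form [assuming t > 4]: now -log(t) - 5*log(t - 4) + ∫(1/(t - 3)) dt + ∫(1/(t**2 + 9)) dt.
Step 4. Evaluate the standard form [assuming t > 3]: now -log(t) - 5*log(t - 4) + log(t - 3) + ∫(1/(t**2 + 9)) dt.
Step 5. Evaluate the standard form: now -log(t) - 5*log(t - 4) + log(t - 3) + atan(t/3)/3.
Answer: -log(t) - 5*log(t - 4) + log(t - 3) + atan(t/3)/3.


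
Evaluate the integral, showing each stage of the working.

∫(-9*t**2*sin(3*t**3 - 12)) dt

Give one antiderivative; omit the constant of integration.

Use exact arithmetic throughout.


Step 1. Substitute u = t**3 - 4, turning ∫(-9*t**2*sin(3*t**3 - 12)) dt into ∫(-3*sin(3*u)) du: now ∫(-3*sin(3*u)) du.
Step 2. Evaluate the standard form: now cos(3*u).
Step 3. Substitute back u = t**3 - 4: now cos(3*t**3 - 12).
Answer: cos(3*t**3 - 12).


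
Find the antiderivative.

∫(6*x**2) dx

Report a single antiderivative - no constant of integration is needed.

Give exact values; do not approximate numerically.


Answer: 2*x**3.


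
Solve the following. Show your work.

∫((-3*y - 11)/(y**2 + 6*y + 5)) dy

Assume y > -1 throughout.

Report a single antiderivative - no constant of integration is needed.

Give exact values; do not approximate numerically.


Step 1. Decompose ∫((-3*y - 11)/(y**2 + 6*y + 5)) dy by partial fractions, (-3*y - 11)/(y**2 + 6*y + 5) = -1/(y + 5) - 2/(y + 1): now ∫(-2/(y + 1)) dy + ∫(-1/(y + 5)) dy.
Step 2. Evaluate the standard form [assuming y > -5]: now -log(y + 5) + ∫(-2/(y + 1)) dy.
Step 3. Evaluate the standard form [assuming y > -1]: now -2*log(y + 1) - log(y + 5).
Answer: -2*log(y + 1) - log(y + 5).
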